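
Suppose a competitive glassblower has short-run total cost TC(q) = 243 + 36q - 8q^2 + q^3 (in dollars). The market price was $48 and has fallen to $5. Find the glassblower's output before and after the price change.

MC = 36 - 16q + 3q^2; the shutdown threshold is min AVC = $20 (at q = 4).
At P = $48 ≥ min AVC, set P = MC on the rising branch: q = 6.
At P = $5 < min AVC = $20, price no longer covers variable cost at any output, so the firm shuts down: q = 0.

Output falls from 6 to 0 (the firm shuts down)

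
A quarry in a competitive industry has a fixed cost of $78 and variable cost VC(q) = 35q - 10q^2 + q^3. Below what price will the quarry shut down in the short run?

$10 per unit

The firm shuts down when price falls below the minimum of average variable cost. AVC = VC/q = 35 - 10q + q^2.
At the minimum of AVC, MC = AVC. MC = 35 - 20q + 3q^2; setting MC = AVC gives 2q^2 - 10q = 0, so q = 5. min AVC = 10.
For P < $10 the firm produces nothing.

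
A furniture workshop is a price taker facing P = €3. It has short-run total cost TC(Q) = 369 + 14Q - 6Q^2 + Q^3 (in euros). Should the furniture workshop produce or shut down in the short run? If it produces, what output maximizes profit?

Shut down

Strip out fixed cost: VC = 14Q - 6Q^2 + Q^3. Then AVC = 14 - 6Q + Q^2 and MC = 14 - 12Q + 3Q^2.
AVC hits its minimum where MC = AVC, at Q = 3, giving min AVC = 14 - 6·3 + 3^2 = €5.
With P < min AVC (€3 < €5), every unit sold adds to the loss.
Shutting down limits the loss to fixed cost, €369.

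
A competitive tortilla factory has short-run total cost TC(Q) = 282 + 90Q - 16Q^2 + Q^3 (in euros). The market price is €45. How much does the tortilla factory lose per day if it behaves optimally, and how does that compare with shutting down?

Profit = -€120 at Q = 9

AVC = 90 - 16Q + Q^2; min AVC = €26 at Q = 8. Since P = €45 ≥ min AVC, the firm produces.
With MC = 90 - 32Q + 3Q^2, P = MC on the upward-sloping part at Q* = 9.
TR = 45·9 = 405. TC = 282 + 243 = 525. Profit = 405 − 525 = -€120.
Shutting down would mean losing the fixed cost of €282, so operating at a loss of €120 is better by €162.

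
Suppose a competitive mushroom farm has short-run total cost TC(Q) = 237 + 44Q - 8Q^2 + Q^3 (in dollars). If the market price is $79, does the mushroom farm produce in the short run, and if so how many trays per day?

Strip out fixed cost: VC = 44Q - 8Q^2 + Q^3. Then AVC = 44 - 8Q + Q^2 and MC = 44 - 16Q + 3Q^2.
AVC is minimized where dAVC/dQ = -8 + 2Q = 0, at Q = 4; min AVC = 44 - 8·4 + 4^2 = $28.
P = $79 exceeds min AVC = $28, so the firm stays open.
Solving P = MC: -35 - 16Q + 3Q^2 = 0 ⇒ Q = -5/3 or 7. On the upward-sloping branch, Q* = 7.
Check: AVC at Q = 7 is $37 ≤ P, so revenue covers variable cost.
Profit = P·Q − TC = 79·7 − 496 = $57.

Produce at Q = 7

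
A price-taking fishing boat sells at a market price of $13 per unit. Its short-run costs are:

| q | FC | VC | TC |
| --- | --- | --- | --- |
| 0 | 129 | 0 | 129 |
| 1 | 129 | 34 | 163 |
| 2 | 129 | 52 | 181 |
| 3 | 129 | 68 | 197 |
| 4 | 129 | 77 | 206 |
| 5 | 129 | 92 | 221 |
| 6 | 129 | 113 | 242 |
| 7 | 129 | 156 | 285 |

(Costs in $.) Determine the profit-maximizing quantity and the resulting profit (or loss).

Compute π = P·q − TC at each output: q=0: -129; q=1: -150; q=2: -155; q=3: -158; q=4: -154; q=5: -156; q=6: -164; q=7: -194.
Profit is highest at q = 0. Equivalently, the lowest AVC in the table is 92/5 ≈ $18.40 at q = 5, and P = $13 falls below it — price never covers variable cost, so the firm shuts down and loses only its fixed cost.

q = 0 (shut down); profit = -$129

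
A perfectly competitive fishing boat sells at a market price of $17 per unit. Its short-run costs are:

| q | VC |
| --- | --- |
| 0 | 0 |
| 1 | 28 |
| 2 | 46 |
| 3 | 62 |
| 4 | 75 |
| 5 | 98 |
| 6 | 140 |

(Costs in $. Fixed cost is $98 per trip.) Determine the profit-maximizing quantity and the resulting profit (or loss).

q = 0 (shut down); profit = -$98

Profit at each row (π = 17q − TC): q=0: -98; q=1: -109; q=2: -110; q=3: -109; q=4: -105; q=5: -111; q=6: -136.
Profit is highest at q = 0. Equivalently, the lowest AVC in the table is 75/4 ≈ $18.75 at q = 4, and P = $17 falls below it — price never covers variable cost, so the firm shuts down and loses only its fixed cost.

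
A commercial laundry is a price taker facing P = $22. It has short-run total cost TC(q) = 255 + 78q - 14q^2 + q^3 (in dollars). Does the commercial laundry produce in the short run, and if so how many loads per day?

From TC, MC = TC'(q) = 78 - 28q + 3q^2 and AVC = VC/q = 78 - 14q + q^2.
AVC is minimized where dAVC/dq = -14 + 2q = 0, at q = 7; min AVC = 78 - 14·7 + 7^2 = $29.
P = $22 lies below min AVC = $29; no output level covers variable cost.
The firm minimizes its loss by shutting down and losing only its fixed cost of $255.

Shut down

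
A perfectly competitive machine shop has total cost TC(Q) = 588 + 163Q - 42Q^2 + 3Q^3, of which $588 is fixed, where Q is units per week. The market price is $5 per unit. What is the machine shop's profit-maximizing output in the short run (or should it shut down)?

Shut down

Strip out fixed cost: VC = 163Q - 42Q^2 + 3Q^3. Then AVC = 163 - 42Q + 3Q^2 and MC = 163 - 84Q + 9Q^2.
AVC hits its minimum where MC = AVC, at Q = 7, giving min AVC = 163 - 42·7 + 3·7^2 = $16.
P = $5 lies below min AVC = $16; no output level covers variable cost.
Best response: produce nothing and absorb the $588 fixed cost.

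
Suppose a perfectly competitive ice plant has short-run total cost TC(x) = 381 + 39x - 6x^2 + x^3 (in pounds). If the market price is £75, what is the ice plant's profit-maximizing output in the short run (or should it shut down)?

Produce at x = 6

From TC, MC = TC'(x) = 39 - 12x + 3x^2 and AVC = VC/x = 39 - 6x + x^2.
AVC hits its minimum where MC = AVC, at x = 3, giving min AVC = 39 - 6·3 + 3^2 = £30.
Since P = £75 ≥ min AVC = £30, price covers variable cost and the firm should produce.
Set P = MC: 75 = 39 - 12x + 3x^2 → -36 - 12x + 3x^2 = 0. The roots are x = -2 and x = 6; the profit-maximizing output is on the rising part of MC, so x* = 6.
Check: AVC at x = 6 is £39 ≤ P, so revenue covers variable cost.
Profit = P·x − TC = 75·6 − 615 = -£165, a loss, but smaller than the £381 fixed cost the firm would lose by shutting down.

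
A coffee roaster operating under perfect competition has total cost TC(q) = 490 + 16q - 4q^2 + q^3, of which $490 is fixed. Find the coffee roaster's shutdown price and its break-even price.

AVC = 16 - 4q + q^2; minimized at q = 2, giving min AVC = $12. That is the shutdown price.
ATC = 490/q + 16 - 4q + q^2. Setting dATC/dq = −490/q^2 − 4 + 2q = 0 gives q = 7 (since 2·7^3 − 4·7^2 = 490).
min ATC = 490/7 + 16 − 4·7 + 7^2 = $107. That is the break-even price.
Between these two prices the firm operates at a loss; above $107 it earns a profit.

Shutdown price = $12; break-even price = $107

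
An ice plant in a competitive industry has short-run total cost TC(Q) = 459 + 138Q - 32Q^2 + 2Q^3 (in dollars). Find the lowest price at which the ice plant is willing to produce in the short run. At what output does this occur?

$10 per unit, at Q = 8

The shutdown price is the minimum of AVC. VC = 138Q - 32Q^2 + 2Q^3, so AVC = 138 - 32Q + 2Q^2.
At the minimum of AVC, MC = AVC. MC = 138 - 64Q + 6Q^2; setting MC = AVC gives 4Q^2 - 32Q = 0, so Q = 8. min AVC = 10.
So the shutdown price is $10.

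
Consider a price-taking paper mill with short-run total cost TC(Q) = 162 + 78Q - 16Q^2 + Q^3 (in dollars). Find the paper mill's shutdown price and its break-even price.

AVC = 78 - 16Q + Q^2; minimized at Q = 8, giving min AVC = $14. That is the shutdown price.
ATC = 162/Q + 78 - 16Q + Q^2. Setting dATC/dQ = −162/Q^2 − 16 + 2Q = 0 gives Q = 9 (since 2·9^3 − 16·9^2 = 162).
min ATC = 162/9 + 78 − 16·9 + 9^2 = $33. That is the break-even price.
For $14 ≤ P < $33 the firm produces at a loss; below $14 it shuts down.

Shutdown price = $14; break-even price = $33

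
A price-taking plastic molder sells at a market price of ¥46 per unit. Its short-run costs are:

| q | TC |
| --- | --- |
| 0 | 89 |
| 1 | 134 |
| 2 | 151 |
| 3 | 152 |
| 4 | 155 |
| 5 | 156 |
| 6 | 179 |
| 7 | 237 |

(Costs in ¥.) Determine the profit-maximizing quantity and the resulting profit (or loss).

Compute π = P·q − TC at each output: q=0: -89; q=1: -88; q=2: -59; q=3: -14; q=4: 29; q=5: 74; q=6: 97; q=7: 85.
Profit is maximized at q = 6. AVC there is 90/6 = ¥15 ≤ P, so producing beats shutting down (which would give -¥89).

q = 6; profit = ¥97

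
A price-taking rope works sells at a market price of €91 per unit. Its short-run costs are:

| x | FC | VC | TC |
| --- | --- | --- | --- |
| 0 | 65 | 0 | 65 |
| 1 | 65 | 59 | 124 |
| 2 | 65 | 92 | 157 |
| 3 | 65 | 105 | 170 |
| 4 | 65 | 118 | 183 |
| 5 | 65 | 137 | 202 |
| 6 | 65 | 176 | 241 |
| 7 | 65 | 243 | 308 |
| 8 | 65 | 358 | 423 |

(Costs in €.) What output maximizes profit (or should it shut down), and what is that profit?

x = 7; profit = €329

Tabulate TR − TC: x=0: -65; x=1: -33; x=2: 25; x=3: 103; x=4: 181; x=5: 253; x=6: 305; x=7: 329; x=8: 305.
Profit is maximized at x = 7. AVC there is 243/7 = €34.71 ≤ P, so producing beats shutting down (which would give -€65).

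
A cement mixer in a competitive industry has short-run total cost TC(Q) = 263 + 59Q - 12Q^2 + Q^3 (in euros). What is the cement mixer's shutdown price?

€23 per unit

The firm shuts down when price falls below the minimum of average variable cost. AVC = VC/Q = 59 - 12Q + Q^2.
At the minimum of AVC, MC = AVC. MC = 59 - 24Q + 3Q^2; setting MC = AVC gives 2Q^2 - 12Q = 0, so Q = 6. min AVC = 23.
For P < €23 the firm produces nothing.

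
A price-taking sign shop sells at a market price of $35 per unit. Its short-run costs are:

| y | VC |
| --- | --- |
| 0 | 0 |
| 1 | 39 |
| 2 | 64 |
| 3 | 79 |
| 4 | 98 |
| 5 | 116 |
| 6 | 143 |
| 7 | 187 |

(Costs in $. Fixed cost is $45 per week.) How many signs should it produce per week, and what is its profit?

y = 6; profit = $22

Profit at each row (π = 35y − TC): y=0: -45; y=1: -49; y=2: -39; y=3: -19; y=4: -3; y=5: 14; y=6: 22; y=7: 13.
Profit is maximized at y = 6. AVC there is 143/6 = $23.83 ≤ P, so producing beats shutting down (which would give -$45).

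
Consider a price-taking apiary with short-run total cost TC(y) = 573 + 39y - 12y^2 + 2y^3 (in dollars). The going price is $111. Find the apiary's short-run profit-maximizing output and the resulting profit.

Profit = -$141 at y = 6

AVC = 39 - 12y + 2y^2; min AVC = $21 at y = 3. Since P = $111 ≥ min AVC, the firm produces.
With MC = 39 - 24y + 6y^2, P = MC on the upward-sloping part at y* = 6.
TR = 111·6 = 666. TC = 573 + 234 = 807. Profit = 666 − 807 = -$141.
By producing, the firm covers all variable cost plus $432 of fixed cost; shutting down would lose the full $573.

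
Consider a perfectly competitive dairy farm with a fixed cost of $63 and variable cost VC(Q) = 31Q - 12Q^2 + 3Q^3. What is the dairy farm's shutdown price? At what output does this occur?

The firm shuts down when price falls below the minimum of average variable cost. AVC = VC/Q = 31 - 12Q + 3Q^2.
dAVC/dQ = -12 + 6Q = 0 gives Q = 2. min AVC = 31 - 12·2 + 3·2^2 = 19.
The firm shuts down for any P below $19.

$19 per unit, at Q = 2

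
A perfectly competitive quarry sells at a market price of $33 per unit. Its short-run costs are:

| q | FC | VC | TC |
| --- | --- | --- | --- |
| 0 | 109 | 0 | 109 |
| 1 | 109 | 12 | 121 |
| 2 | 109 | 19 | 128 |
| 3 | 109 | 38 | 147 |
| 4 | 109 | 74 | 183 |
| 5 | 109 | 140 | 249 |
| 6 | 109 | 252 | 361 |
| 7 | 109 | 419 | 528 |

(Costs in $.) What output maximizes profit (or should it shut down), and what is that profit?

Tabulate TR − TC: q=0: -109; q=1: -88; q=2: -62; q=3: -48; q=4: -51; q=5: -84; q=6: -163; q=7: -297.
Profit is maximized at q = 3. AVC there is 38/3 = $12.67 ≤ P, so producing beats shutting down (which would give -$109).

q = 3; profit = -$48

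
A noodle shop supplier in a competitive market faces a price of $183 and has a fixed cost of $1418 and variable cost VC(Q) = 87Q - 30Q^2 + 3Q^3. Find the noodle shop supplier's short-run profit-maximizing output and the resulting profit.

AVC = 87 - 30Q + 3Q^2; min AVC = $12 at Q = 5. Since P = $183 ≥ min AVC, the firm produces.
MC = 87 - 60Q + 9Q^2. Setting P = MC and taking the root on the rising branch gives Q* = 8.
TR = 183·8 = 1464. TC = 1418 + 312 = 1730. Profit = 1464 − 1730 = -$266.
Shutting down would mean losing the fixed cost of $1418, so operating at a loss of $266 is better by $1152.

Profit = -$266 at Q = 8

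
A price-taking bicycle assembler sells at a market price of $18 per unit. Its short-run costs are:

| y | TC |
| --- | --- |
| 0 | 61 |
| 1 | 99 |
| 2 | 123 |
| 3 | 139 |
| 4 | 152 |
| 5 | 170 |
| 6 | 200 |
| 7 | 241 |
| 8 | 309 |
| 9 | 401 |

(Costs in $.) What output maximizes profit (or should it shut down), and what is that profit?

Compute π = P·y − TC at each output: y=0: -61; y=1: -81; y=2: -87; y=3: -85; y=4: -80; y=5: -80; y=6: -92; y=7: -115; y=8: -165; y=9: -239.
Profit is highest at y = 0. Equivalently, the lowest AVC in the table is 109/5 ≈ $21.80 at y = 5, and P = $18 falls below it — price never covers variable cost, so the firm shuts down and loses only its fixed cost.

y = 0 (shut down); profit = -$61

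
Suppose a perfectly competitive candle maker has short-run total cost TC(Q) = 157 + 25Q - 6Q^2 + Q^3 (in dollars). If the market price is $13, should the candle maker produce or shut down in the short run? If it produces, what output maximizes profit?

From TC, MC = TC'(Q) = 25 - 12Q + 3Q^2 and AVC = VC/Q = 25 - 6Q + Q^2.
AVC hits its minimum where MC = AVC, at Q = 3, giving min AVC = 25 - 6·3 + 3^2 = $16.
P = $13 lies below min AVC = $16; no output level covers variable cost.
Best response: produce nothing and absorb the $157 fixed cost.

Shut down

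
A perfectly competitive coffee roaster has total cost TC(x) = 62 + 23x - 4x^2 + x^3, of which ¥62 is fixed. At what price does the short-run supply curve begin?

¥19 per unit

The shutdown price is the minimum of AVC. VC = 23x - 4x^2 + x^3, so AVC = 23 - 4x + x^2.
dAVC/dx = -4 + 2x = 0 gives x = 2. min AVC = 23 - 4·2 + 2^2 = 19.
So the shutdown price is ¥19.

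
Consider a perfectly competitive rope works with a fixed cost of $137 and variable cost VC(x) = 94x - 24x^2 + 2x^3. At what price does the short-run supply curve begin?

The firm shuts down when price falls below the minimum of average variable cost. AVC = VC/x = 94 - 24x + 2x^2.
dAVC/dx = -24 + 4x = 0 gives x = 6. min AVC = 94 - 24·6 + 2·6^2 = 22.
For P < $22 the firm produces nothing.

$22 per unit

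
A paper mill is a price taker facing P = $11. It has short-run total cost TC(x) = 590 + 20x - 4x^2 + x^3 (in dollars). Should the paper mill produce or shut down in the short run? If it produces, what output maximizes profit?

Shut down

From TC, MC = TC'(x) = 20 - 8x + 3x^2 and AVC = VC/x = 20 - 4x + x^2.
AVC is minimized where dAVC/dx = -4 + 2x = 0, at x = 2; min AVC = 20 - 4·2 + 2^2 = $16.
Since P = $11 < min AVC = $16, price fails to cover variable cost at any output.
The firm minimizes its loss by shutting down and losing only its fixed cost of $590.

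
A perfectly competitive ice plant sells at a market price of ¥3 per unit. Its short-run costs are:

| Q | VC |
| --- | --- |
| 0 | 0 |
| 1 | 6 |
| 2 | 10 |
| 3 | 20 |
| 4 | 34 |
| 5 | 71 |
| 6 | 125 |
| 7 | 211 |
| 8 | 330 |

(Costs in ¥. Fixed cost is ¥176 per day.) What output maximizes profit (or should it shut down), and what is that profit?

Q = 0 (shut down); profit = -¥176

Tabulate TR − TC: Q=0: -176; Q=1: -179; Q=2: -180; Q=3: -187; Q=4: -198; Q=5: -232; Q=6: -283; Q=7: -366; Q=8: -482.
Profit is highest at Q = 0. Equivalently, the lowest AVC in the table is 10/2 ≈ ¥5 at Q = 2, and P = ¥3 falls below it — price never covers variable cost, so the firm shuts down and loses only its fixed cost.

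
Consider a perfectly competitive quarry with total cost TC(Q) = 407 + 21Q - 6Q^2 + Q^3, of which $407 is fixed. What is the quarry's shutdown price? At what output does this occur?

Short-run supply begins at min AVC. From VC = 21Q - 6Q^2 + Q^3, AVC = 21 - 6Q + Q^2.
dAVC/dQ = -6 + 2Q = 0 gives Q = 3. min AVC = 21 - 6·3 + 3^2 = 12.
So the shutdown price is $12.

$12 per unit, at Q = 3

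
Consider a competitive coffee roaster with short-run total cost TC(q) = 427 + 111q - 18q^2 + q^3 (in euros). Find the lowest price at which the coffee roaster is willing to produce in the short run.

The firm shuts down when price falls below the minimum of average variable cost. AVC = VC/q = 111 - 18q + q^2.
At the minimum of AVC, MC = AVC. MC = 111 - 36q + 3q^2; setting MC = AVC gives 2q^2 - 18q = 0, so q = 9. min AVC = 30.
So the shutdown price is €30.

€30 per unit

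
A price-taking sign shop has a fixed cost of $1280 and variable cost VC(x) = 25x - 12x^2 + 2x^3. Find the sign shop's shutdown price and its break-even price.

AVC = 25 - 12x + 2x^2; minimized at x = 3, giving min AVC = $7. That is the shutdown price.
ATC = 1280/x + 25 - 12x + 2x^2. Setting dATC/dx = −1280/x^2 − 12 + 4x = 0 gives x = 8 (since 4·8^3 − 12·8^2 = 1280).
min ATC = 1280/8 + 25 − 12·8 + 2·8^2 = $217. That is the break-even price.
For $7 ≤ P < $217 the firm produces at a loss; below $7 it shuts down.

Shutdown price = $7; break-even price = $217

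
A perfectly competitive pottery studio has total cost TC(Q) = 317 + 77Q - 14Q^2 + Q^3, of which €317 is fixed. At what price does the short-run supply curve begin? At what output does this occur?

€28 per unit, at Q = 7

Short-run supply begins at min AVC. From VC = 77Q - 14Q^2 + Q^3, AVC = 77 - 14Q + Q^2.
At the minimum of AVC, MC = AVC. MC = 77 - 28Q + 3Q^2; setting MC = AVC gives 2Q^2 - 14Q = 0, so Q = 7. min AVC = 28.
So the shutdown price is €28.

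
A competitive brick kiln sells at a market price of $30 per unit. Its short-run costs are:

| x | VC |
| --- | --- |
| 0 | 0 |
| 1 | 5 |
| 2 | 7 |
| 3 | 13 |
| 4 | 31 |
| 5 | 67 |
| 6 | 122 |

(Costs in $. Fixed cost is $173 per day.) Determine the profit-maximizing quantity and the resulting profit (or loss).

x = 4; profit = -$84

Compute π = P·x − TC at each output: x=0: -173; x=1: -148; x=2: -120; x=3: -96; x=4: -84; x=5: -90; x=6: -115.
Profit is maximized at x = 4. AVC there is 31/4 = $7.75 ≤ P, so producing beats shutting down (which would give -$173).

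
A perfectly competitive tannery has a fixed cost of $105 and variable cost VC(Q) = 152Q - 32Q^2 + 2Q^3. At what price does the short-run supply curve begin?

Short-run supply begins at min AVC. From VC = 152Q - 32Q^2 + 2Q^3, AVC = 152 - 32Q + 2Q^2.
At the minimum of AVC, MC = AVC. MC = 152 - 64Q + 6Q^2; setting MC = AVC gives 4Q^2 - 32Q = 0, so Q = 8. min AVC = 24.
The firm shuts down for any P below $24.

$24 per unit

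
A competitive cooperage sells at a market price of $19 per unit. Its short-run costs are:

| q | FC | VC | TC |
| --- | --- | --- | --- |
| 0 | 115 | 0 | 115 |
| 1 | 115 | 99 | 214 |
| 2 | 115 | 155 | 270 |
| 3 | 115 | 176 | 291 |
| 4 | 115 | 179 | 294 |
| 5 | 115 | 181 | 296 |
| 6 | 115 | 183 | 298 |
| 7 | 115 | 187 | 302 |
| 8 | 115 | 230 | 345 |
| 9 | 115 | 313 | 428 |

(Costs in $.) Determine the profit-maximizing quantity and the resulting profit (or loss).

Compute π = P·q − TC at each output: q=0: -115; q=1: -195; q=2: -232; q=3: -234; q=4: -218; q=5: -201; q=6: -184; q=7: -169; q=8: -193; q=9: -257.
Profit is highest at q = 0. Equivalently, the lowest AVC in the table is 187/7 ≈ $26.71 at q = 7, and P = $19 falls below it — price never covers variable cost, so the firm shuts down and loses only its fixed cost.

q = 0 (shut down); profit = -$115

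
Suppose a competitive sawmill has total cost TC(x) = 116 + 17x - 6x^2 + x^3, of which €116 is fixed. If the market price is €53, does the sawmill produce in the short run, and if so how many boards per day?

Produce at x = 6

Strip out fixed cost: VC = 17x - 6x^2 + x^3. Then AVC = 17 - 6x + x^2 and MC = 17 - 12x + 3x^2.
AVC is minimized where dAVC/dx = -6 + 2x = 0, at x = 3; min AVC = 17 - 6·3 + 3^2 = €8.
Since P = €53 ≥ min AVC = €8, price covers variable cost and the firm should produce.
Solving P = MC: -36 - 12x + 3x^2 = 0 ⇒ x = -2 or 6. On the upward-sloping branch, x* = 6.
Check: AVC at x = 6 is €17 ≤ P, so revenue covers variable cost.
Profit = P·x − TC = 53·6 − 218 = €100.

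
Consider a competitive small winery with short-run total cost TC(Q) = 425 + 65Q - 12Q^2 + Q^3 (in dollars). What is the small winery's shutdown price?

$29 per unit

The firm shuts down when price falls below the minimum of average variable cost. AVC = VC/Q = 65 - 12Q + Q^2.
At the minimum of AVC, MC = AVC. MC = 65 - 24Q + 3Q^2; setting MC = AVC gives 2Q^2 - 12Q = 0, so Q = 6. min AVC = 29.
The firm shuts down for any P below $29.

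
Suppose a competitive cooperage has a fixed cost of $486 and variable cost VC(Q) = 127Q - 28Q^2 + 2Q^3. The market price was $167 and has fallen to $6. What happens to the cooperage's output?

MC = 127 - 56Q + 6Q^2; the shutdown threshold is min AVC = $29 (at Q = 7).
With P = $167 above the shutdown price, P = MC gives Q = 10.
At P = $6 < min AVC = $29, price no longer covers variable cost at any output, so the firm shuts down: Q = 0.

Output falls from 10 to 0 (the firm shuts down)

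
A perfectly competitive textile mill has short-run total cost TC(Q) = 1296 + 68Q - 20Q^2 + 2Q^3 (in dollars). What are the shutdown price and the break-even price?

Shutdown price = $18; break-even price = $194

Shutdown price = min AVC. AVC = 68 - 20Q + 2Q^2, with vertex at Q = 5 and minimum $18.
ATC = 1296/Q + 68 - 20Q + 2Q^2. Setting dATC/dQ = −1296/Q^2 − 20 + 4Q = 0 gives Q = 9 (since 4·9^3 − 20·9^2 = 1296).
min ATC = 1296/9 + 68 − 20·9 + 2·9^2 = $194. That is the break-even price.
Between these two prices the firm operates at a loss; above $194 it earns a profit.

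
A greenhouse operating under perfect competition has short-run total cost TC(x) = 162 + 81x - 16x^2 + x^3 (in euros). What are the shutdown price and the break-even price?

Shutdown price = €17; break-even price = €36

AVC = 81 - 16x + x^2; minimized at x = 8, giving min AVC = €17. That is the shutdown price.
ATC = 162/x + 81 - 16x + x^2. Setting dATC/dx = −162/x^2 − 16 + 2x = 0 gives x = 9 (since 2·9^3 − 16·9^2 = 162).
min ATC = 162/9 + 81 − 16·9 + 9^2 = €36. That is the break-even price.
Between these two prices the firm operates at a loss; above €36 it earns a profit.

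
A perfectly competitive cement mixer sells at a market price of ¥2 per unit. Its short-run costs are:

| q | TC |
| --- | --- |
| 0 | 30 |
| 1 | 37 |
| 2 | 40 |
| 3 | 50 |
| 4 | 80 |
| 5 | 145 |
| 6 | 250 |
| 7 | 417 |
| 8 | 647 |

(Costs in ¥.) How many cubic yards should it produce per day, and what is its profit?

Tabulate TR − TC: q=0: -30; q=1: -35; q=2: -36; q=3: -44; q=4: -72; q=5: -135; q=6: -238; q=7: -403; q=8: -631.
Profit is highest at q = 0. Equivalently, the lowest AVC in the table is 10/2 ≈ ¥5 at q = 2, and P = ¥2 falls below it — price never covers variable cost, so the firm shuts down and loses only its fixed cost.

q = 0 (shut down); profit = -¥30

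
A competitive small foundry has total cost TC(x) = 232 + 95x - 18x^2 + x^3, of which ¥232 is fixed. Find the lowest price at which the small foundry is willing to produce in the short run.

¥14 per unit

Short-run supply begins at min AVC. From VC = 95x - 18x^2 + x^3, AVC = 95 - 18x + x^2.
dAVC/dx = -18 + 2x = 0 gives x = 9. min AVC = 95 - 18·9 + 9^2 = 14.
So the shutdown price is ¥14.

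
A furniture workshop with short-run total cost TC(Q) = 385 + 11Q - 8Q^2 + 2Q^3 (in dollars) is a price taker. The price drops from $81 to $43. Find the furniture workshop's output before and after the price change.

Output falls from 5 to 4

AVC = 11 - 8Q + 2Q^2, minimized at Q = 2 where min AVC = $3. MC = 11 - 16Q + 6Q^2.
At P = $81 ≥ min AVC, set P = MC on the rising branch: Q = 5.
At P = $43 ≥ min AVC, set P = MC: Q = 4. The firm stays open but cuts output.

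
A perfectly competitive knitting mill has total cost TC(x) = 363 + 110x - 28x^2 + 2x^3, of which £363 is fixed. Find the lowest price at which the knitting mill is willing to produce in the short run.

Short-run supply begins at min AVC. From VC = 110x - 28x^2 + 2x^3, AVC = 110 - 28x + 2x^2.
At the minimum of AVC, MC = AVC. MC = 110 - 56x + 6x^2; setting MC = AVC gives 4x^2 - 28x = 0, so x = 7. min AVC = 12.
The firm shuts down for any P below £12.

£12 per unit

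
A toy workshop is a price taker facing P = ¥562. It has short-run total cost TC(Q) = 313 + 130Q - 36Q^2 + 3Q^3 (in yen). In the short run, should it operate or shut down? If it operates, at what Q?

From TC, MC = TC'(Q) = 130 - 72Q + 9Q^2 and AVC = VC/Q = 130 - 36Q + 3Q^2.
The AVC parabola has its vertex at Q = 36/6 = 6, where AVC = 130 - 36·6 + 3·6^2 = ¥22.
Because ¥562 ≥ ¥22, revenue can cover variable cost; the firm operates.
P = MC gives -432 - 72Q + 9Q^2 = 0, with roots -4 and 12. Take the larger (rising MC): Q* = 12.
Check: AVC at Q = 12 is ¥130 ≤ P, so revenue covers variable cost.
Profit = P·Q − TC = 562·12 − 1873 = ¥4871.

Produce at Q = 12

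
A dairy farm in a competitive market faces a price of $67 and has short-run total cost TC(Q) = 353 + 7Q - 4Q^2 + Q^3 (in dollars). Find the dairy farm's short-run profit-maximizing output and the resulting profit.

AVC = 7 - 4Q + Q^2 has its minimum $3 at Q = 2; price $67 clears that bar, so the firm operates.
MC = 7 - 8Q + 3Q^2. Setting P = MC and taking the root on the rising branch gives Q* = 6.
TR = 67·6 = 402. TC = 353 + 114 = 467. Profit = 402 − 467 = -$65.
Shutting down would mean losing the fixed cost of $353, so operating at a loss of $65 is better by $288.

Profit = -$65 at Q = 6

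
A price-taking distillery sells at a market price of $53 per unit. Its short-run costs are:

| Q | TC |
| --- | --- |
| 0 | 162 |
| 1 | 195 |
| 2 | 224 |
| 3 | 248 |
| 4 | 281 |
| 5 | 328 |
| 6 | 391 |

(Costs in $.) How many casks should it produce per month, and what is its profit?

Compute π = P·Q − TC at each output: Q=0: -162; Q=1: -142; Q=2: -118; Q=3: -89; Q=4: -69; Q=5: -63; Q=6: -73.
Profit is maximized at Q = 5. AVC there is 166/5 = $33.20 ≤ P, so producing beats shutting down (which would give -$162).

Q = 5; profit = -$63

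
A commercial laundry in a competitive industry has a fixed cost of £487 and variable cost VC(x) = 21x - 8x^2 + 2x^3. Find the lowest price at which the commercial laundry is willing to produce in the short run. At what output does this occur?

The shutdown price is the minimum of AVC. VC = 21x - 8x^2 + 2x^3, so AVC = 21 - 8x + 2x^2.
At the minimum of AVC, MC = AVC. MC = 21 - 16x + 6x^2; setting MC = AVC gives 4x^2 - 8x = 0, so x = 2. min AVC = 13.
The firm shuts down for any P below £13.

£13 per unit, at x = 2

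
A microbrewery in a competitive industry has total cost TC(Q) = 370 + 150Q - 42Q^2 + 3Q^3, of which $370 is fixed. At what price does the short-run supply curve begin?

$3 per unit

Short-run supply begins at min AVC. From VC = 150Q - 42Q^2 + 3Q^3, AVC = 150 - 42Q + 3Q^2.
At the minimum of AVC, MC = AVC. MC = 150 - 84Q + 9Q^2; setting MC = AVC gives 6Q^2 - 42Q = 0, so Q = 7. min AVC = 3.
The firm shuts down for any P below $3.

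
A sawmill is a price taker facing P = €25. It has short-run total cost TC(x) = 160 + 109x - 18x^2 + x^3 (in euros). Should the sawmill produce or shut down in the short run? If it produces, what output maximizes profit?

Variable cost is VC = 109x - 18x^2 + x^3, so AVC = VC/x = 109 - 18x + x^2 and MC = dTC/dx = 109 - 36x + 3x^2.
The AVC parabola has its vertex at x = 18/2 = 9, where AVC = 109 - 18·9 + 9^2 = €28.
P = €25 lies below min AVC = €28; no output level covers variable cost.
Shutting down limits the loss to fixed cost, €160.

Shut down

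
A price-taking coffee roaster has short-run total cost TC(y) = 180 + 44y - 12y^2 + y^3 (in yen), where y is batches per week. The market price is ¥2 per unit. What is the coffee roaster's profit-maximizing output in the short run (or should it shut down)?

Variable cost is VC = 44y - 12y^2 + y^3, so AVC = VC/y = 44 - 12y + y^2 and MC = dTC/dy = 44 - 24y + 3y^2.
AVC hits its minimum where MC = AVC, at y = 6, giving min AVC = 44 - 12·6 + 6^2 = ¥8.
With P < min AVC (¥2 < ¥8), every unit sold adds to the loss.
The firm minimizes its loss by shutting down and losing only its fixed cost of ¥180.

Shut down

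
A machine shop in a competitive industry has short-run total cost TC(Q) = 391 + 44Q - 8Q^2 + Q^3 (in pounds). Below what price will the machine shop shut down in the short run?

£28 per unit

Short-run supply begins at min AVC. From VC = 44Q - 8Q^2 + Q^3, AVC = 44 - 8Q + Q^2.
dAVC/dQ = -8 + 2Q = 0 gives Q = 4. min AVC = 44 - 8·4 + 4^2 = 28.
The firm shuts down for any P below £28.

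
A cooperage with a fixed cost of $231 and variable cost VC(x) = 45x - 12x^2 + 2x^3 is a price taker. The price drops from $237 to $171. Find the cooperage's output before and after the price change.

Output falls from 8 to 7

MC = 45 - 24x + 6x^2; the shutdown threshold is min AVC = $27 (at x = 3).
At P = $237 ≥ min AVC, set P = MC on the rising branch: x = 8.
At P = $171 ≥ min AVC, set P = MC: x = 7. The firm stays open but cuts output.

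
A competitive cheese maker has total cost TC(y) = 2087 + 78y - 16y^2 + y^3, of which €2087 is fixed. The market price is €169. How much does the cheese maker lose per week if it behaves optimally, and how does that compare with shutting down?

Profit = -€397 at y = 13

AVC = 78 - 16y + y^2 has its minimum €14 at y = 8; price €169 clears that bar, so the firm operates.
MC = 78 - 32y + 3y^2. Setting P = MC and taking the root on the rising branch gives y* = 13.
TR = 169·13 = 2197. TC = 2087 + 507 = 2594. Profit = 2197 − 2594 = -€397.
Shutting down would mean losing the fixed cost of €2087, so operating at a loss of €397 is better by €1690.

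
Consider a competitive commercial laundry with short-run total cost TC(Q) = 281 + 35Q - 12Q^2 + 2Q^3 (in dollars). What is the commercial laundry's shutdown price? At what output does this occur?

$17 per unit, at Q = 3

Short-run supply begins at min AVC. From VC = 35Q - 12Q^2 + 2Q^3, AVC = 35 - 12Q + 2Q^2.
dAVC/dQ = -12 + 4Q = 0 gives Q = 3. min AVC = 35 - 12·3 + 2·3^2 = 17.
The firm shuts down for any P below $17.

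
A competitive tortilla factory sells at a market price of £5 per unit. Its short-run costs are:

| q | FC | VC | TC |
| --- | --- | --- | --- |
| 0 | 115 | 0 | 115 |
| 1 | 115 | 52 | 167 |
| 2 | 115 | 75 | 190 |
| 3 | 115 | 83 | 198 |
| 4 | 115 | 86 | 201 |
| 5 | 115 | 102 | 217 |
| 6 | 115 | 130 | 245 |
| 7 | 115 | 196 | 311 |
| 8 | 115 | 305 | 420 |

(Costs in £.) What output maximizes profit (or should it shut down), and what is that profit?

Tabulate TR − TC: q=0: -115; q=1: -162; q=2: -180; q=3: -183; q=4: -181; q=5: -192; q=6: -215; q=7: -276; q=8: -380.
Profit is highest at q = 0. Equivalently, the lowest AVC in the table is 102/5 ≈ £20.40 at q = 5, and P = £5 falls below it — price never covers variable cost, so the firm shuts down and loses only its fixed cost.

q = 0 (shut down); profit = -£115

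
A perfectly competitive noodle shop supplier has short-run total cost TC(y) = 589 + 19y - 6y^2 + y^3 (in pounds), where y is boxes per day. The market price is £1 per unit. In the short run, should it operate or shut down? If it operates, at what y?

Strip out fixed cost: VC = 19y - 6y^2 + y^3. Then AVC = 19 - 6y + y^2 and MC = 19 - 12y + 3y^2.
The AVC parabola has its vertex at y = 6/2 = 3, where AVC = 19 - 6·3 + 3^2 = £10.
Since P = £1 < min AVC = £10, price fails to cover variable cost at any output.
Shutting down limits the loss to fixed cost, £589.

Shut down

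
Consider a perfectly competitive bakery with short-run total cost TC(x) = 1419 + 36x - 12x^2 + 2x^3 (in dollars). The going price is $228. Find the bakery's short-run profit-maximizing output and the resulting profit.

Profit = -$139 at x = 8

AVC = 36 - 12x + 2x^2 has its minimum $18 at x = 3; price $228 clears that bar, so the firm operates.
With MC = 36 - 24x + 6x^2, P = MC on the upward-sloping part at x* = 8.
TR = 228·8 = 1824. TC = 1419 + 544 = 1963. Profit = 1824 − 1963 = -$139.
Shutting down would mean losing the fixed cost of $1419, so operating at a loss of $139 is better by $1280.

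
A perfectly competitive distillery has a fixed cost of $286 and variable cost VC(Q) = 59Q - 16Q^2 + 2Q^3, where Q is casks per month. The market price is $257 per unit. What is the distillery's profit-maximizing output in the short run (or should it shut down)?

Variable cost is VC = 59Q - 16Q^2 + 2Q^3, so AVC = VC/Q = 59 - 16Q + 2Q^2 and MC = dTC/dQ = 59 - 32Q + 6Q^2.
The AVC parabola has its vertex at Q = 16/4 = 4, where AVC = 59 - 16·4 + 2·4^2 = $27.
P = $257 exceeds min AVC = $27, so the firm stays open.
Set P = MC: 257 = 59 - 32Q + 6Q^2 → -198 - 32Q + 6Q^2 = 0. The roots are Q = -11/3 and Q = 9; the profit-maximizing output is on the rising part of MC, so Q* = 9.
Check: AVC at Q = 9 is $77 ≤ P, so revenue covers variable cost.
Profit = P·Q − TC = 257·9 − 979 = $1334.

Produce at Q = 9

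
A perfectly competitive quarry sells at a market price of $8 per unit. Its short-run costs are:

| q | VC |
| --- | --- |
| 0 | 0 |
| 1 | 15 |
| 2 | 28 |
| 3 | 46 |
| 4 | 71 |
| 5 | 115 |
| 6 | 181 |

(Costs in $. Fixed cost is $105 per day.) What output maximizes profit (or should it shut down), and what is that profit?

Profit at each row (π = 8q − TC): q=0: -105; q=1: -112; q=2: -117; q=3: -127; q=4: -144; q=5: -180; q=6: -238.
Profit is highest at q = 0. Equivalently, the lowest AVC in the table is 28/2 ≈ $14 at q = 2, and P = $8 falls below it — price never covers variable cost, so the firm shuts down and loses only its fixed cost.

q = 0 (shut down); profit = -$105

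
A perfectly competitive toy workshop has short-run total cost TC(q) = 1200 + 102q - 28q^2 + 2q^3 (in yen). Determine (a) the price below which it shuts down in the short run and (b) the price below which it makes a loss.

Shutdown price = min AVC. AVC = 102 - 28q + 2q^2, with vertex at q = 7 and minimum ¥4.
ATC = 1200/q + 102 - 28q + 2q^2. Setting dATC/dq = −1200/q^2 − 28 + 4q = 0 gives q = 10 (since 4·10^3 − 28·10^2 = 1200).
min ATC = 1200/10 + 102 − 28·10 + 2·10^2 = ¥142. That is the break-even price.
Between these two prices the firm operates at a loss; above ¥142 it earns a profit.

Shutdown price = ¥4; break-even price = ¥142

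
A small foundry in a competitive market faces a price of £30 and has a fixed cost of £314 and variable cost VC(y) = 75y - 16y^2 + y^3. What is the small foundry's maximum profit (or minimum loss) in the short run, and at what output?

AVC = 75 - 16y + y^2 has its minimum £11 at y = 8; price £30 clears that bar, so the firm operates.
MC = 75 - 32y + 3y^2. Setting P = MC and taking the root on the rising branch gives y* = 9.
TR = 30·9 = 270. TC = 314 + 108 = 422. Profit = 270 − 422 = -£152.
Shutting down would mean losing the fixed cost of £314, so operating at a loss of £152 is better by £162.

Profit = -£152 at y = 9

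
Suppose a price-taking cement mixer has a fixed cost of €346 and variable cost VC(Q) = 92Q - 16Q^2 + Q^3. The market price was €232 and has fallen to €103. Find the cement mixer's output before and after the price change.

Output falls from 14 to 11

MC = 92 - 32Q + 3Q^2; the shutdown threshold is min AVC = €28 (at Q = 8).
At P = €232 ≥ min AVC, set P = MC on the rising branch: Q = 14.
At P = €103 ≥ min AVC, set P = MC: Q = 11. The firm stays open but cuts output.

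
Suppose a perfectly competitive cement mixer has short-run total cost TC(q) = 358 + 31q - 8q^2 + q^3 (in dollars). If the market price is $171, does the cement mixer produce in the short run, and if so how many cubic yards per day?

Produce at q = 10

Strip out fixed cost: VC = 31q - 8q^2 + q^3. Then AVC = 31 - 8q + q^2 and MC = 31 - 16q + 3q^2.
The AVC parabola has its vertex at q = 8/2 = 4, where AVC = 31 - 8·4 + 4^2 = $15.
Because $171 ≥ $15, revenue can cover variable cost; the firm operates.
Solving P = MC: -140 - 16q + 3q^2 = 0 ⇒ q = -14/3 or 10. On the upward-sloping branch, q* = 10.
Check: AVC at q = 10 is $51 ≤ P, so revenue covers variable cost.
Profit = P·q − TC = 171·10 − 868 = $842.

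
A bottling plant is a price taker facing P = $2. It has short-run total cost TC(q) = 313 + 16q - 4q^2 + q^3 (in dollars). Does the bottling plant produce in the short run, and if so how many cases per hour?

Shut down

Variable cost is VC = 16q - 4q^2 + q^3, so AVC = VC/q = 16 - 4q + q^2 and MC = dTC/dq = 16 - 8q + 3q^2.
The AVC parabola has its vertex at q = 4/2 = 2, where AVC = 16 - 4·2 + 2^2 = $12.
P = $2 lies below min AVC = $12; no output level covers variable cost.
The firm minimizes its loss by shutting down and losing only its fixed cost of $313.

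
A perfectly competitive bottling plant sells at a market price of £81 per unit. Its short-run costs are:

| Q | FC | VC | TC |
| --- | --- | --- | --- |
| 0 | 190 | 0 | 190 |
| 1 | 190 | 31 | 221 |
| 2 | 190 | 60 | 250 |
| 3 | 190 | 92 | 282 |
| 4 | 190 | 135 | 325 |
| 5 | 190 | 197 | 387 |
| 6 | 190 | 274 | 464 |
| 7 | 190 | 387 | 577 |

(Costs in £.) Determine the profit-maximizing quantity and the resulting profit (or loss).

Profit at each row (π = 81Q − TC): Q=0: -190; Q=1: -140; Q=2: -88; Q=3: -39; Q=4: -1; Q=5: 18; Q=6: 22; Q=7: -10.
Profit is maximized at Q = 6. AVC there is 274/6 = £45.67 ≤ P, so producing beats shutting down (which would give -£190).

Q = 6; profit = £22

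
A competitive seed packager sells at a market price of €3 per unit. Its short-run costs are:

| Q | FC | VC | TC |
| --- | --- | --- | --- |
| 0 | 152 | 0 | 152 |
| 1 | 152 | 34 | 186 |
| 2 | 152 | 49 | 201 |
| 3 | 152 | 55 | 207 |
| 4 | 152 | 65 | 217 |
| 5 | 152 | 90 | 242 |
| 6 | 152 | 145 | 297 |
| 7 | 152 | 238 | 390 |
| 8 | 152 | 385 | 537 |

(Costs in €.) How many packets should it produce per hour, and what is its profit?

Profit at each row (π = 3Q − TC): Q=0: -152; Q=1: -183; Q=2: -195; Q=3: -198; Q=4: -205; Q=5: -227; Q=6: -279; Q=7: -369; Q=8: -513.
Profit is highest at Q = 0. Equivalently, the lowest AVC in the table is 65/4 ≈ €16.25 at Q = 4, and P = €3 falls below it — price never covers variable cost, so the firm shuts down and loses only its fixed cost.

Q = 0 (shut down); profit = -€152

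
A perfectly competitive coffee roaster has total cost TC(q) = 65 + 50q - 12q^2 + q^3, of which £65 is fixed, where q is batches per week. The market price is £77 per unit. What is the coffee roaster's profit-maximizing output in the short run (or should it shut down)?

Produce at q = 9

Variable cost is VC = 50q - 12q^2 + q^3, so AVC = VC/q = 50 - 12q + q^2 and MC = dTC/dq = 50 - 24q + 3q^2.
The AVC parabola has its vertex at q = 12/2 = 6, where AVC = 50 - 12·6 + 6^2 = £14.
Since P = £77 ≥ min AVC = £14, price covers variable cost and the firm should produce.
P = MC gives -27 - 24q + 3q^2 = 0, with roots -1 and 9. Take the larger (rising MC): q* = 9.
Check: AVC at q = 9 is £23 ≤ P, so revenue covers variable cost.
Profit = P·q − TC = 77·9 − 272 = £421.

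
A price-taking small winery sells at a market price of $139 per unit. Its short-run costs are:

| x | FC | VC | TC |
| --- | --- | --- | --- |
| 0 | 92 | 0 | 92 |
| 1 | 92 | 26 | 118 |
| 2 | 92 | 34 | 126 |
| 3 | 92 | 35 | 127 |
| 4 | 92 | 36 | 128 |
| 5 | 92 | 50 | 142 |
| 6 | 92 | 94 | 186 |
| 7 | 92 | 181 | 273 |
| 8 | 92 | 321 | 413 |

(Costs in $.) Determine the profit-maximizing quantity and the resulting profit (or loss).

x = 7; profit = $700

Profit at each row (π = 139x − TC): x=0: -92; x=1: 21; x=2: 152; x=3: 290; x=4: 428; x=5: 553; x=6: 648; x=7: 700; x=8: 699.
Profit is maximized at x = 7. AVC there is 181/7 = $25.86 ≤ P, so producing beats shutting down (which would give -$92).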